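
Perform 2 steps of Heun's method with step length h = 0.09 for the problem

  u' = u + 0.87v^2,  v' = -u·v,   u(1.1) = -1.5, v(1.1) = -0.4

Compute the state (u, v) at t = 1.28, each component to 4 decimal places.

-1.7592, -0.5355

Heun on (u,v): k1 = f(t_n, state_n); k2 = f(t_n + h, state_n + h·k1); state_{n+1} = state_n + (h/2)·(k1 + k2).
1.100000: (-1.500000, -0.400000)
  k1 = (-1.360800, -0.600000)
  predictor → (-1.622472, -0.454000)
  k2 = (-1.443151, -0.736602)
  → (-1.626178, -0.460147)
1.190000: (-1.626178, -0.460147)
  k1 = (-1.441968, -0.748281)
  predictor → (-1.755955, -0.527492)
  k2 = (-1.513879, -0.926253)
  → (-1.759191, -0.535501)
(u(1.28), v(1.28)) ≈ (-1.7592, -0.5355)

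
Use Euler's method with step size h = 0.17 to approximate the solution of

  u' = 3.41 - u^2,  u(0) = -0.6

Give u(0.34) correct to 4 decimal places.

0.4971

Euler: u_{n+1} = u_n + h·f(x_n, u_n).
x=0.000000, u=-0.600000: f=3.050000 → u ← -0.600000 + 0.17·3.050000 = -0.081500
x=0.170000, u=-0.081500: f=3.403358 → u ← -0.081500 + 0.17·3.403358 = 0.497071
u(0.34) ≈ 0.4971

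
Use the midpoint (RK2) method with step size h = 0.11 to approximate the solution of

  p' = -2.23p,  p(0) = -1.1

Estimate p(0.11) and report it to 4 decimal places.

Midpoint: k1 = f(t_n, p_n); k2 = f(t_n + h/2, p_n + (h/2)·k1); p_{n+1} = p_n + h·k2.
t=0.000000, p=-1.100000:
  k1 = f(0.000000, -1.100000) = 2.453000
  k2 = f(0.055000, -0.965085) = 2.152140
  p ← -1.100000 + 0.11·2.152140 = -0.863265
p(0.11) ≈ -0.8633

-0.8633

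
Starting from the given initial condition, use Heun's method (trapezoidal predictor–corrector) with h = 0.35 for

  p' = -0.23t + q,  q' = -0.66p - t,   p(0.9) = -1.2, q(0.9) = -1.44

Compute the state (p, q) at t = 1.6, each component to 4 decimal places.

Heun on (p,q): k1 = f(t_n, state_n); k2 = f(t_n + h, state_n + h·k1); state_{n+1} = state_n + (h/2)·(k1 + k2).
0.900000: (-1.200000, -1.440000)
  k1 = (-1.647000, -0.108000)
  predictor → (-1.776450, -1.477800)
  k2 = (-1.765300, -0.077543)
  → (-1.797152, -1.472470)
1.250000: (-1.797152, -1.472470)
  k1 = (-1.759970, -0.063879)
  predictor → (-2.413142, -1.494828)
  k2 = (-1.862828, -0.007326)
  → (-2.431142, -1.484931)
(p(1.6), q(1.6)) ≈ (-2.4311, -1.4849)

-2.4311, -1.4849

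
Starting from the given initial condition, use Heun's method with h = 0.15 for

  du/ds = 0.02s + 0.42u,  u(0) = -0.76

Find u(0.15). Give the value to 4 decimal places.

-0.8092

Heun: k1 = f(s_n, u_n); k2 = f(s_n + h, u_n + h·k1); u_{n+1} = u_n + (h/2)·(k1 + k2).
s=0.000000, u=-0.760000:
  k1 = f(0.000000, -0.760000) = -0.319200
  k2 = f(0.150000, -0.807880) = -0.336310
  u ← -0.760000 + (0.15/2)·(-0.319200 + (-0.336310)) = -0.809163
u(0.15) ≈ -0.8092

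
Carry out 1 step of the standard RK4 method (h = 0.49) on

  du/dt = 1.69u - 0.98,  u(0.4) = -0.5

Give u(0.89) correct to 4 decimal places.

RK4: k1 = f(t_n, u_n); k2 = f(t_n + h/2, u_n + (h/2)·k1); k3 = f(t_n + h/2, u_n + (h/2)·k2); k4 = f(t_n + h, u_n + h·k3); u_{n+1} = u_n + (h/6)·(k1 + 2k2 + 2k3 + k4).
t=0.400000, u=-0.500000:
  k1 = f(0.400000, -0.500000) = -1.825000
  k2 = f(0.645000, -0.947125) = -2.580641
  k3 = f(0.645000, -1.132257) = -2.893515
  k4 = f(0.890000, -1.917822) = -4.221119
  u ← -0.500000 + (0.49/6)·(k1 + 2k2 + 2k3 + k4) = -1.887879
u(0.89) ≈ -1.8879

-1.8879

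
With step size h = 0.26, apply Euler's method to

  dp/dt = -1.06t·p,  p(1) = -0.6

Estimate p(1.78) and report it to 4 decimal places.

-0.1649

Euler: p_{n+1} = p_n + h·f(t_n, p_n).
t=1.000000, p=-0.600000: f=0.636000 → p ← -0.600000 + 0.26·0.636000 = -0.434640
t=1.260000, p=-0.434640: f=0.580505 → p ← -0.434640 + 0.26·0.580505 = -0.283709
t=1.520000, p=-0.283709: f=0.457111 → p ← -0.283709 + 0.26·0.457111 = -0.164860
p(1.78) ≈ -0.1649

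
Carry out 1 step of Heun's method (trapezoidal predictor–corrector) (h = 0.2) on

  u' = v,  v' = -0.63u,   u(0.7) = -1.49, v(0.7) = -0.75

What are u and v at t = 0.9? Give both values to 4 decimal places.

Heun on (u,v): k1 = f(t_n, state_n); k2 = f(t_n + h, state_n + h·k1); state_{n+1} = state_n + (h/2)·(k1 + k2).
0.700000: (-1.490000, -0.750000)
  k1 = (-0.750000, 0.938700)
  predictor → (-1.640000, -0.562260)
  k2 = (-0.562260, 1.033200)
  → (-1.621226, -0.552810)
(u(0.9), v(0.9)) ≈ (-1.6212, -0.5528)

-1.6212, -0.5528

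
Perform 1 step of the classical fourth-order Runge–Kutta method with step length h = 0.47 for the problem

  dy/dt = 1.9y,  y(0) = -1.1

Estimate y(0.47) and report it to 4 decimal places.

-2.6806

RK4: k1 = f(t_n, y_n); k2 = f(t_n + h/2, y_n + (h/2)·k1); k3 = f(t_n + h/2, y_n + (h/2)·k2); k4 = f(t_n + h, y_n + h·k3); y_{n+1} = y_n + (h/6)·(k1 + 2k2 + 2k3 + k4).
t=0.000000, y=-1.100000:
  k1 = f(0.000000, -1.100000) = -2.090000
  k2 = f(0.235000, -1.591150) = -3.023185
  k3 = f(0.235000, -1.810448) = -3.439852
  k4 = f(0.470000, -2.716730) = -5.161788
  y ← -1.100000 + (0.47/6)·(k1 + 2k2 + 2k3 + k4) = -2.680599
y(0.47) ≈ -2.6806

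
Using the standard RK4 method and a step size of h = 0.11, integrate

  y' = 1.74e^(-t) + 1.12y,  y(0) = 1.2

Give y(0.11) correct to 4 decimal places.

1.5504

RK4: k1 = f(t_n, y_n); k2 = f(t_n + h/2, y_n + (h/2)·k1); k3 = f(t_n + h/2, y_n + (h/2)·k2); k4 = f(t_n + h, y_n + h·k3); y_{n+1} = y_n + (h/6)·(k1 + 2k2 + 2k3 + k4).
t=0.000000, y=1.200000:
  k1 = f(0.000000, 1.200000) = 3.084000
  k2 = f(0.055000, 1.369620) = 3.180859
  k3 = f(0.055000, 1.374947) = 3.186825
  k4 = f(0.110000, 1.550551) = 3.295368
  y ← 1.200000 + (0.11/6)·(k1 + 2k2 + 2k3 + k4) = 1.550437
y(0.11) ≈ 1.5504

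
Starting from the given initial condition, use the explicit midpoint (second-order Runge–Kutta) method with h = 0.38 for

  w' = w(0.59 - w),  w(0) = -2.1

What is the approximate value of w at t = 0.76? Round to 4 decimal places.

-104.4836

Midpoint: k1 = f(t_n, w_n); k2 = f(t_n + h/2, w_n + (h/2)·k1); w_{n+1} = w_n + h·k2.
t=0.000000, w=-2.100000:
  k1 = f(0.000000, -2.100000) = -5.649000
  k2 = f(0.190000, -3.173310) = -11.942149
  w ← -2.100000 + 0.38·(-11.942149) = -6.638017
t=0.380000, w=-6.638017:
  k1 = f(0.380000, -6.638017) = -47.979696
  k2 = f(0.570000, -15.754159) = -257.488477
  w ← -6.638017 + 0.38·(-257.488477) = -104.483638
w(0.76) ≈ -104.4836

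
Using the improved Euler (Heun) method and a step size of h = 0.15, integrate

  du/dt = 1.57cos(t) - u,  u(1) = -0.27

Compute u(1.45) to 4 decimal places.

Heun: k1 = f(t_n, u_n); k2 = f(t_n + h, u_n + h·k1); u_{n+1} = u_n + (h/2)·(k1 + k2).
t=1.000000, u=-0.270000:
  k1 = f(1.000000, -0.270000) = 1.118275
  k2 = f(1.150000, -0.102259) = 0.743584
  u ← -0.270000 + (0.15/2)·(1.118275 + 0.743584) = -0.130361
t=1.150000, u=-0.130361:
  k1 = f(1.150000, -0.130361) = 0.771686
  k2 = f(1.300000, -0.014608) = 0.434581
  u ← -0.130361 + (0.15/2)·(0.771686 + 0.434581) = -0.039891
t=1.300000, u=-0.039891:
  k1 = f(1.300000, -0.039891) = 0.459864
  k2 = f(1.450000, 0.029089) = 0.160100
  u ← -0.039891 + (0.15/2)·(0.459864 + 0.160100) = 0.006607
u(1.45) ≈ 0.0066

0.0066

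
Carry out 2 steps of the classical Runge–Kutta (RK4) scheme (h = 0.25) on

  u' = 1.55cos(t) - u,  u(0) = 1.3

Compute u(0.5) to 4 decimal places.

1.3701

RK4: k1 = f(t_n, u_n); k2 = f(t_n + h/2, u_n + (h/2)·k1); k3 = f(t_n + h/2, u_n + (h/2)·k2); k4 = f(t_n + h, u_n + h·k3); u_{n+1} = u_n + (h/6)·(k1 + 2k2 + 2k3 + k4).
t=0.000000, u=1.300000:
  k1 = f(0.000000, 1.300000) = 0.250000
  k2 = f(0.125000, 1.331250) = 0.206656
  k3 = f(0.125000, 1.325832) = 0.212074
  k4 = f(0.250000, 1.353019) = 0.148796
  u ← 1.300000 + (0.25/6)·(k1 + 2k2 + 2k3 + k4) = 1.351511
t=0.250000, u=1.351511:
  k1 = f(0.250000, 1.351511) = 0.150304
  k2 = f(0.375000, 1.370299) = 0.071988
  k3 = f(0.375000, 1.360509) = 0.081778
  k4 = f(0.500000, 1.371955) = -0.011702
  u ← 1.351511 + (0.25/6)·(k1 + 2k2 + 2k3 + k4) = 1.370100
u(0.5) ≈ 1.3701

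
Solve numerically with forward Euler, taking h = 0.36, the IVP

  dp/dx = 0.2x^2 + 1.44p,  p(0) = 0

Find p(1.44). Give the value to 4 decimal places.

0.1622

Euler: p_{n+1} = p_n + h·f(x_n, p_n).
x=0.000000, p=0.000000: f=0.000000 → p ← 0.000000 + 0.36·0.000000 = 0.000000
x=0.360000, p=0.000000: f=0.025920 → p ← 0.000000 + 0.36·0.025920 = 0.009331
x=0.720000, p=0.009331: f=0.117117 → p ← 0.009331 + 0.36·0.117117 = 0.051493
x=1.080000, p=0.051493: f=0.307430 → p ← 0.051493 + 0.36·0.307430 = 0.162168
p(1.44) ≈ 0.1622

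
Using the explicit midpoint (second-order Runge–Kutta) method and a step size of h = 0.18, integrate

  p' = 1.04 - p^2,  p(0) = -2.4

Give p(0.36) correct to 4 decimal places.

Midpoint: k1 = f(t_n, p_n); k2 = f(t_n + h/2, p_n + (h/2)·k1); p_{n+1} = p_n + h·k2.
t=0.000000, p=-2.400000:
  k1 = f(0.000000, -2.400000) = -4.720000
  k2 = f(0.090000, -2.824800) = -6.939495
  p ← -2.400000 + 0.18·(-6.939495) = -3.649109
t=0.180000, p=-3.649109:
  k1 = f(0.180000, -3.649109) = -12.275997
  k2 = f(0.270000, -4.753949) = -21.560030
  p ← -3.649109 + 0.18·(-21.560030) = -7.529914
p(0.36) ≈ -7.5299

-7.5299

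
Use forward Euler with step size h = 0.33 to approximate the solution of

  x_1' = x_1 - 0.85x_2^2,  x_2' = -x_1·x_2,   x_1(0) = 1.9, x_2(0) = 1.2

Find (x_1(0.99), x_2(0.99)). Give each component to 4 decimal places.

Euler on (x_1,x_2): x_1_{n+1} = x_1_n + h·x_1', x_2_{n+1} = x_2_n + h·x_2'.
0.000000: (1.900000, 1.200000); f=(0.676000, -2.280000) → (2.123080, 0.447600)
0.330000: (2.123080, 0.447600); f=(1.952786, -0.950291) → (2.767499, 0.134004)
0.660000: (2.767499, 0.134004); f=(2.752236, -0.370856) → (3.675737, 0.011622)
(x_1(0.99), x_2(0.99)) ≈ (3.6757, 0.0116)

3.6757, 0.0116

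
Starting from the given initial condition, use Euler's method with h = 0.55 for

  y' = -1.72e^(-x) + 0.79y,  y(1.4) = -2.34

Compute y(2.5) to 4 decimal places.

-5.2845

Euler: y_{n+1} = y_n + h·f(x_n, y_n).
x=1.400000, y=-2.340000: f=-2.272747 → y ← -2.340000 + 0.55·(-2.272747) = -3.590011
x=1.950000, y=-3.590011: f=-3.080820 → y ← -3.590011 + 0.55·(-3.080820) = -5.284462
y(2.5) ≈ -5.2845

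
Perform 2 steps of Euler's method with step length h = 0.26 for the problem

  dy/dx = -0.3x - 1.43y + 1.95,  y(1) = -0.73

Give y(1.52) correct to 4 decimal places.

0.3901

Euler: y_{n+1} = y_n + h·f(x_n, y_n).
x=1.000000, y=-0.730000: f=2.693900 → y ← -0.730000 + 0.26·2.693900 = -0.029586
x=1.260000, y=-0.029586: f=1.614308 → y ← -0.029586 + 0.26·1.614308 = 0.390134
y(1.52) ≈ 0.3901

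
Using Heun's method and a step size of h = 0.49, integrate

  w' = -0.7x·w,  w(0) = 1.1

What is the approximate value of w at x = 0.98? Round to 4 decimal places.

0.7820

Heun: k1 = f(x_n, w_n); k2 = f(x_n + h, w_n + h·k1); w_{n+1} = w_n + (h/2)·(k1 + k2).
x=0.000000, w=1.100000:
  k1 = f(0.000000, 1.100000) = 0.000000
  k2 = f(0.490000, 1.100000) = -0.377300
  w ← 1.100000 + (0.49/2)·(0.000000 + (-0.377300)) = 1.007561
x=0.490000, w=1.007561:
  k1 = f(0.490000, 1.007561) = -0.345594
  k2 = f(0.980000, 0.838221) = -0.575019
  w ← 1.007561 + (0.49/2)·(-0.345594 + (-0.575019)) = 0.782011
w(0.98) ≈ 0.7820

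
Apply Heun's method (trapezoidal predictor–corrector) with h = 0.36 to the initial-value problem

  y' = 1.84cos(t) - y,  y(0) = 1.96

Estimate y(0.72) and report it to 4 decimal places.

1.7889

Heun: k1 = f(t_n, y_n); k2 = f(t_n + h, y_n + h·k1); y_{n+1} = y_n + (h/2)·(k1 + k2).
t=0.000000, y=1.960000:
  k1 = f(0.000000, 1.960000) = -0.120000
  k2 = f(0.360000, 1.916800) = -0.194750
  y ← 1.960000 + (0.36/2)·(-0.120000 + (-0.194750)) = 1.903345
t=0.360000, y=1.903345:
  k1 = f(0.360000, 1.903345) = -0.181295
  k2 = f(0.720000, 1.838079) = -0.454756
  y ← 1.903345 + (0.36/2)·(-0.181295 + (-0.454756)) = 1.788856
y(0.72) ≈ 1.7889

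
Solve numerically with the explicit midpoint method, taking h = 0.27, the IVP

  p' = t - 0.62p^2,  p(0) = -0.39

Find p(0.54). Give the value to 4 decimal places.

Midpoint: k1 = f(t_n, p_n); k2 = f(t_n + h/2, p_n + (h/2)·k1); p_{n+1} = p_n + h·k2.
t=0.000000, p=-0.390000:
  k1 = f(0.000000, -0.390000) = -0.094302
  k2 = f(0.135000, -0.402731) = 0.034441
  p ← -0.390000 + 0.27·0.034441 = -0.380701
t=0.270000, p=-0.380701:
  k1 = f(0.270000, -0.380701) = 0.180141
  k2 = f(0.405000, -0.356382) = 0.326255
  p ← -0.380701 + 0.27·0.326255 = -0.292612
p(0.54) ≈ -0.2926

-0.2926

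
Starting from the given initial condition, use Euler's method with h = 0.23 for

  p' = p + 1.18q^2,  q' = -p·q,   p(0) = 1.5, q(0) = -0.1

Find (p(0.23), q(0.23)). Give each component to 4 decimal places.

Euler on (p,q): p_{n+1} = p_n + h·p', q_{n+1} = q_n + h·q'.
0.000000: (1.500000, -0.100000); f=(1.511800, 0.150000) → (1.847714, -0.065500)
(p(0.23), q(0.23)) ≈ (1.8477, -0.0655)

1.8477, -0.0655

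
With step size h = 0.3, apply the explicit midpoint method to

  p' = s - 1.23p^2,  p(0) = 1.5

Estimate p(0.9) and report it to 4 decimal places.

Midpoint: k1 = f(s_n, p_n); k2 = f(s_n + h/2, p_n + (h/2)·k1); p_{n+1} = p_n + h·k2.
s=0.000000, p=1.500000:
  k1 = f(0.000000, 1.500000) = -2.767500
  k2 = f(0.150000, 1.084875) = -1.297653
  p ← 1.500000 + 0.3·(-1.297653) = 1.110704
s=0.300000, p=1.110704:
  k1 = f(0.300000, 1.110704) = -1.217406
  k2 = f(0.450000, 0.928093) = -0.609469
  p ← 1.110704 + 0.3·(-0.609469) = 0.927863
s=0.600000, p=0.927863:
  k1 = f(0.600000, 0.927863) = -0.458944
  k2 = f(0.750000, 0.859022) = -0.157639
  p ← 0.927863 + 0.3·(-0.157639) = 0.880572
p(0.9) ≈ 0.8806

0.8806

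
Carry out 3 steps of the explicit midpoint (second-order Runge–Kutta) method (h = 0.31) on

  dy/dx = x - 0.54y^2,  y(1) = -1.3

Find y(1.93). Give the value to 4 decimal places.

-0.5427

Midpoint: k1 = f(x_n, y_n); k2 = f(x_n + h/2, y_n + (h/2)·k1); y_{n+1} = y_n + h·k2.
x=1.000000, y=-1.300000:
  k1 = f(1.000000, -1.300000) = 0.087400
  k2 = f(1.155000, -1.286453) = 0.261321
  y ← -1.300000 + 0.31·0.261321 = -1.218991
x=1.310000, y=-1.218991:
  k1 = f(1.310000, -1.218991) = 0.507594
  k2 = f(1.465000, -1.140314) = 0.762830
  y ← -1.218991 + 0.31·0.762830 = -0.982513
x=1.620000, y=-0.982513:
  k1 = f(1.620000, -0.982513) = 1.098721
  k2 = f(1.775000, -0.812212) = 1.418769
  y ← -0.982513 + 0.31·1.418769 = -0.542695
y(1.93) ≈ -0.5427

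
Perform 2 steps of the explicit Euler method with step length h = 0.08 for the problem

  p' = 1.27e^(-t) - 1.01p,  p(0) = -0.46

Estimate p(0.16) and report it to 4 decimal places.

Euler: p_{n+1} = p_n + h·f(t_n, p_n).
t=0.000000, p=-0.460000: f=1.734600 → p ← -0.460000 + 0.08·1.734600 = -0.321232
t=0.080000, p=-0.321232: f=1.496802 → p ← -0.321232 + 0.08·1.496802 = -0.201488
p(0.16) ≈ -0.2015

-0.2015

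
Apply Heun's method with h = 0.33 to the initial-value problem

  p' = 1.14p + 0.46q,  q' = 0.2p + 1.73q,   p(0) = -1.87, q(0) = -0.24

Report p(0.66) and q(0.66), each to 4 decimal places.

Heun on (p,q): k1 = f(x_n, state_n); k2 = f(x_n + h, state_n + h·k1); state_{n+1} = state_n + (h/2)·(k1 + k2).
0.000000: (-1.870000, -0.240000)
  k1 = (-2.242200, -0.789200)
  predictor → (-2.609926, -0.500436)
  k2 = (-3.205516, -1.387739)
  → (-2.768873, -0.599195)
0.330000: (-2.768873, -0.599195)
  k1 = (-3.432145, -1.590382)
  predictor → (-3.901481, -1.124021)
  k2 = (-4.964738, -2.724853)
  → (-4.154359, -1.311209)
(p(0.66), q(0.66)) ≈ (-4.1544, -1.3112)

-4.1544, -1.3112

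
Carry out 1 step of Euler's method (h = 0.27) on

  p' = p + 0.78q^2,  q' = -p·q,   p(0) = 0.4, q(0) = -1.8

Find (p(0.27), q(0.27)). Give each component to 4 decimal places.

Euler on (p,q): p_{n+1} = p_n + h·p', q_{n+1} = q_n + h·q'.
0.000000: (0.400000, -1.800000); f=(2.927200, 0.720000) → (1.190344, -1.605600)
(p(0.27), q(0.27)) ≈ (1.1903, -1.6056)

1.1903, -1.6056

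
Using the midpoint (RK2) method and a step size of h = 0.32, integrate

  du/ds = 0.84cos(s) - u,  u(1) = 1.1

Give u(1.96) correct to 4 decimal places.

Midpoint: k1 = f(s_n, u_n); k2 = f(s_n + h/2, u_n + (h/2)·k1); u_{n+1} = u_n + h·k2.
s=1.000000, u=1.100000:
  k1 = f(1.000000, 1.100000) = -0.646146
  k2 = f(1.160000, 0.996617) = -0.661171
  u ← 1.100000 + 0.32·(-0.661171) = 0.888425
s=1.320000, u=0.888425:
  k1 = f(1.320000, 0.888425) = -0.679958
  k2 = f(1.480000, 0.779632) = -0.703468
  u ← 0.888425 + 0.32·(-0.703468) = 0.663315
s=1.640000, u=0.663315:
  k1 = f(1.640000, 0.663315) = -0.721400
  k2 = f(1.800000, 0.547891) = -0.738741
  u ← 0.663315 + 0.32·(-0.738741) = 0.426918
u(1.96) ≈ 0.4269

0.4269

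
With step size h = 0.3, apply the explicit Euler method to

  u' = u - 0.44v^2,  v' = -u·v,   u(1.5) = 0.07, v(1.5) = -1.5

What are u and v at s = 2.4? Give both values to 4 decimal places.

-1.0391, -1.8177

Euler on (u,v): u_{n+1} = u_n + h·u', v_{n+1} = v_n + h·v'.
1.500000: (0.070000, -1.500000); f=(-0.920000, 0.105000) → (-0.206000, -1.468500)
1.800000: (-0.206000, -1.468500); f=(-1.154857, -0.302511) → (-0.552457, -1.559253)
2.100000: (-0.552457, -1.559253); f=(-1.622216, -0.861420) → (-1.039122, -1.817679)
(u(2.4), v(2.4)) ≈ (-1.0391, -1.8177)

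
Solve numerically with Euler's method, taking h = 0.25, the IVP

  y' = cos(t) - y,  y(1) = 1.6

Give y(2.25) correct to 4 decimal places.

Euler: y_{n+1} = y_n + h·f(t_n, y_n).
t=1.000000, y=1.600000: f=-1.059698 → y ← 1.600000 + 0.25·(-1.059698) = 1.335076
t=1.250000, y=1.335076: f=-1.019753 → y ← 1.335076 + 0.25·(-1.019753) = 1.080137
t=1.500000, y=1.080137: f=-1.009400 → y ← 1.080137 + 0.25·(-1.009400) = 0.827787
t=1.750000, y=0.827787: f=-1.006033 → y ← 0.827787 + 0.25·(-1.006033) = 0.576279
t=2.000000, y=0.576279: f=-0.992426 → y ← 0.576279 + 0.25·(-0.992426) = 0.328172
y(2.25) ≈ 0.3282

0.3282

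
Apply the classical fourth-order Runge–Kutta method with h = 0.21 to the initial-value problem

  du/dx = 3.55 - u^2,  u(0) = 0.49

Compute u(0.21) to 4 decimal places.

1.0917

RK4: k1 = f(x_n, u_n); k2 = f(x_n + h/2, u_n + (h/2)·k1); k3 = f(x_n + h/2, u_n + (h/2)·k2); k4 = f(x_n + h, u_n + h·k3); u_{n+1} = u_n + (h/6)·(k1 + 2k2 + 2k3 + k4).
x=0.000000, u=0.490000:
  k1 = f(0.000000, 0.490000) = 3.309900
  k2 = f(0.105000, 0.837539) = 2.848528
  k3 = f(0.105000, 0.789095) = 2.927328
  k4 = f(0.210000, 1.104739) = 2.329552
  u ← 0.490000 + (0.21/6)·(k1 + 2k2 + 2k3 + k4) = 1.091691
u(0.21) ≈ 1.0917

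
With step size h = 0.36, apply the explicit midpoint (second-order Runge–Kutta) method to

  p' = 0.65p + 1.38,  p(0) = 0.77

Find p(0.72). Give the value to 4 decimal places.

Midpoint: k1 = f(t_n, p_n); k2 = f(t_n + h/2, p_n + (h/2)·k1); p_{n+1} = p_n + h·k2.
t=0.000000, p=0.770000:
  k1 = f(0.000000, 0.770000) = 1.880500
  k2 = f(0.180000, 1.108490) = 2.100518
  p ← 0.770000 + 0.36·2.100518 = 1.526187
t=0.360000, p=1.526187:
  k1 = f(0.360000, 1.526187) = 2.372021
  k2 = f(0.540000, 1.953150) = 2.649548
  p ← 1.526187 + 0.36·2.649548 = 2.480024
p(0.72) ≈ 2.4800

2.4800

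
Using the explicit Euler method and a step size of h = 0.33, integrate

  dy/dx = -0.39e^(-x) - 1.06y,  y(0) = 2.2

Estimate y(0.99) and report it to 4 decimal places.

0.4236

Euler: y_{n+1} = y_n + h·f(x_n, y_n).
x=0.000000, y=2.200000: f=-2.722000 → y ← 2.200000 + 0.33·(-2.722000) = 1.301740
x=0.330000, y=1.301740: f=-1.660225 → y ← 1.301740 + 0.33·(-1.660225) = 0.753866
x=0.660000, y=0.753866: f=-1.000670 → y ← 0.753866 + 0.33·(-1.000670) = 0.423645
y(0.99) ≈ 0.4236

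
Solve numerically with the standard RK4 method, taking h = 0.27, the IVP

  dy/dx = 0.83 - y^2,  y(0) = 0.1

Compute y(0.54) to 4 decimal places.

0.4907

RK4: k1 = f(x_n, y_n); k2 = f(x_n + h/2, y_n + (h/2)·k1); k3 = f(x_n + h/2, y_n + (h/2)·k2); k4 = f(x_n + h, y_n + h·k3); y_{n+1} = y_n + (h/6)·(k1 + 2k2 + 2k3 + k4).
x=0.000000, y=0.100000:
  k1 = f(0.000000, 0.100000) = 0.820000
  k2 = f(0.135000, 0.210700) = 0.785606
  k3 = f(0.135000, 0.206057) = 0.787541
  k4 = f(0.270000, 0.312636) = 0.732259
  y ← 0.100000 + (0.27/6)·(k1 + 2k2 + 2k3 + k4) = 0.311435
x=0.270000, y=0.311435:
  k1 = f(0.270000, 0.311435) = 0.733008
  k2 = f(0.405000, 0.410391) = 0.661579
  k3 = f(0.405000, 0.400748) = 0.669401
  k4 = f(0.540000, 0.492173) = 0.587766
  y ← 0.311435 + (0.27/6)·(k1 + 2k2 + 2k3 + k4) = 0.490658
y(0.54) ≈ 0.4907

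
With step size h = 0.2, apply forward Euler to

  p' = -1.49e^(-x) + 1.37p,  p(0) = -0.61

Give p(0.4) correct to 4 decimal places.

-1.6137

Euler: p_{n+1} = p_n + h·f(x_n, p_n).
x=0.000000, p=-0.610000: f=-2.325700 → p ← -0.610000 + 0.2·(-2.325700) = -1.075140
x=0.200000, p=-1.075140: f=-2.692851 → p ← -1.075140 + 0.2·(-2.692851) = -1.613710
p(0.4) ≈ -1.6137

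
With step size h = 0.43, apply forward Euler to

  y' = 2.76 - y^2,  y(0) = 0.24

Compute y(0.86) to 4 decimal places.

1.7436

Euler: y_{n+1} = y_n + h·f(s_n, y_n).
s=0.000000, y=0.240000: f=2.702400 → y ← 0.240000 + 0.43·2.702400 = 1.402032
s=0.430000, y=1.402032: f=0.794306 → y ← 1.402032 + 0.43·0.794306 = 1.743584
y(0.86) ≈ 1.7436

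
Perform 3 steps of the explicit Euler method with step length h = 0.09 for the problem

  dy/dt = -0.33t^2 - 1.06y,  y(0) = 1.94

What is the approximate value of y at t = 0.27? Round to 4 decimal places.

Euler: y_{n+1} = y_n + h·f(t_n, y_n).
t=0.000000, y=1.940000: f=-2.056400 → y ← 1.940000 + 0.09·(-2.056400) = 1.754924
t=0.090000, y=1.754924: f=-1.862892 → y ← 1.754924 + 0.09·(-1.862892) = 1.587264
t=0.180000, y=1.587264: f=-1.693192 → y ← 1.587264 + 0.09·(-1.693192) = 1.434876
y(0.27) ≈ 1.4349

1.4349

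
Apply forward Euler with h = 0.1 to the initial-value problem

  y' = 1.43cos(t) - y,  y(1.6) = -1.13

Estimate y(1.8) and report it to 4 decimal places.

-0.9375

Euler: y_{n+1} = y_n + h·f(t_n, y_n).
t=1.600000, y=-1.130000: f=1.088245 → y ← -1.130000 + 0.1·1.088245 = -1.021176
t=1.700000, y=-1.021176: f=0.836928 → y ← -1.021176 + 0.1·0.836928 = -0.937483
y(1.8) ≈ -0.9375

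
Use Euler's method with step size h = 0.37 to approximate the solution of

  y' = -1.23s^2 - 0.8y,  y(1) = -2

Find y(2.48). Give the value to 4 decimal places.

-4.0696

Euler: y_{n+1} = y_n + h·f(s_n, y_n).
s=1.000000, y=-2.000000: f=0.370000 → y ← -2.000000 + 0.37·0.370000 = -1.863100
s=1.370000, y=-1.863100: f=-0.818107 → y ← -1.863100 + 0.37·(-0.818107) = -2.165800
s=1.740000, y=-2.165800: f=-1.991308 → y ← -2.165800 + 0.37·(-1.991308) = -2.902584
s=2.110000, y=-2.902584: f=-3.154016 → y ← -2.902584 + 0.37·(-3.154016) = -4.069570
y(2.48) ≈ -4.0696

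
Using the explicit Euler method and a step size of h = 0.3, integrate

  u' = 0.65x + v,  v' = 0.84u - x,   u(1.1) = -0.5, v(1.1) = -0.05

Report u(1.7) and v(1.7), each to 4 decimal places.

Euler on (u,v): u_{n+1} = u_n + h·u', v_{n+1} = v_n + h·v'.
1.100000: (-0.500000, -0.050000); f=(0.665000, -1.520000) → (-0.300500, -0.506000)
1.400000: (-0.300500, -0.506000); f=(0.404000, -1.652420) → (-0.179300, -1.001726)
(u(1.7), v(1.7)) ≈ (-0.1793, -1.0017)

-0.1793, -1.0017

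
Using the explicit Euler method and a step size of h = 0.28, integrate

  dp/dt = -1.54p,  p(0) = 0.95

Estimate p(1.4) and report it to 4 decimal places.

0.0566

Euler: p_{n+1} = p_n + h·f(t_n, p_n).
t=0.000000, p=0.950000: f=-1.463000 → p ← 0.950000 + 0.28·(-1.463000) = 0.540360
t=0.280000, p=0.540360: f=-0.832154 → p ← 0.540360 + 0.28·(-0.832154) = 0.307357
t=0.560000, p=0.307357: f=-0.473329 → p ← 0.307357 + 0.28·(-0.473329) = 0.174825
t=0.840000, p=0.174825: f=-0.269230 → p ← 0.174825 + 0.28·(-0.269230) = 0.099440
t=1.120000, p=0.099440: f=-0.153138 → p ← 0.099440 + 0.28·(-0.153138) = 0.056562
p(1.4) ≈ 0.0566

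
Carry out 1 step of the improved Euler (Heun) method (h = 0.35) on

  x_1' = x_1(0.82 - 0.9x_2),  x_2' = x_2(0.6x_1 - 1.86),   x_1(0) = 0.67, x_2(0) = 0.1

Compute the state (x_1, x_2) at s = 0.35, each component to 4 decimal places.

Heun on (x_1,x_2): k1 = f(s_n, state_n); k2 = f(s_n + h, state_n + h·k1); state_{n+1} = state_n + (h/2)·(k1 + k2).
0.000000: (0.670000, 0.100000)
  k1 = (0.489100, -0.145800)
  predictor → (0.841185, 0.048970)
  k2 = (0.652698, -0.066369)
  → (0.869815, 0.062871)
(x_1(0.35), x_2(0.35)) ≈ (0.8698, 0.0629)

0.8698, 0.0629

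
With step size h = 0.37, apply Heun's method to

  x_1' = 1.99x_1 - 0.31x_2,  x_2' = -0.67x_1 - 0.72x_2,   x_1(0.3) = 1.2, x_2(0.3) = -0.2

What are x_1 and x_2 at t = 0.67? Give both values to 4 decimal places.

2.4542, -0.5240

Heun on (x_1,x_2): k1 = f(t_n, state_n); k2 = f(t_n + h, state_n + h·k1); state_{n+1} = state_n + (h/2)·(k1 + k2).
0.300000: (1.200000, -0.200000)
  k1 = (2.450000, -0.660000)
  predictor → (2.106500, -0.444200)
  k2 = (4.329637, -1.091531)
  → (2.454233, -0.524033)
(x_1(0.67), x_2(0.67)) ≈ (2.4542, -0.5240)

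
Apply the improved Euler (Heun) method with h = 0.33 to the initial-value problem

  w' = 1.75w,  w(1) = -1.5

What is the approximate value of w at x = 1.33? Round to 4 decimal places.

-2.6164

Heun: k1 = f(x_n, w_n); k2 = f(x_n + h, w_n + h·k1); w_{n+1} = w_n + (h/2)·(k1 + k2).
x=1.000000, w=-1.500000:
  k1 = f(1.000000, -1.500000) = -2.625000
  k2 = f(1.330000, -2.366250) = -4.140937
  w ← -1.500000 + (0.33/2)·(-2.625000 + (-4.140937)) = -2.616380
w(1.33) ≈ -2.6164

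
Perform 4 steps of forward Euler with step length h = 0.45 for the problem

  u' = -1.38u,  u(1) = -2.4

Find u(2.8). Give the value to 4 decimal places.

-0.0495

Euler: u_{n+1} = u_n + h·f(x_n, u_n).
x=1.000000, u=-2.400000: f=3.312000 → u ← -2.400000 + 0.45·3.312000 = -0.909600
x=1.450000, u=-0.909600: f=1.255248 → u ← -0.909600 + 0.45·1.255248 = -0.344738
x=1.900000, u=-0.344738: f=0.475739 → u ← -0.344738 + 0.45·0.475739 = -0.130656
x=2.350000, u=-0.130656: f=0.180305 → u ← -0.130656 + 0.45·0.180305 = -0.049519
u(2.8) ≈ -0.0495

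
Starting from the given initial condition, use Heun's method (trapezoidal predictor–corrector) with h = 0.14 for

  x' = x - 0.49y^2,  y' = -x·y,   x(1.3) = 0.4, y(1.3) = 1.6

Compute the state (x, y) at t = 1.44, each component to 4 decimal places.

Heun on (x,y): k1 = f(t_n, state_n); k2 = f(t_n + h, state_n + h·k1); state_{n+1} = state_n + (h/2)·(k1 + k2).
1.300000: (0.400000, 1.600000)
  k1 = (-0.854400, -0.640000)
  predictor → (0.280384, 1.510400)
  k2 = (-0.837457, -0.423492)
  → (0.281570, 1.525556)
(x(1.44), y(1.44)) ≈ (0.2816, 1.5256)

0.2816, 1.5256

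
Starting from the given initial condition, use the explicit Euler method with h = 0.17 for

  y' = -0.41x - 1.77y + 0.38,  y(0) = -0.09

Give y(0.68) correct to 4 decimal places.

0.0840

Euler: y_{n+1} = y_n + h·f(x_n, y_n).
x=0.000000, y=-0.090000: f=0.539300 → y ← -0.090000 + 0.17·0.539300 = 0.001681
x=0.170000, y=0.001681: f=0.307325 → y ← 0.001681 + 0.17·0.307325 = 0.053926
x=0.340000, y=0.053926: f=0.145151 → y ← 0.053926 + 0.17·0.145151 = 0.078602
x=0.510000, y=0.078602: f=0.031775 → y ← 0.078602 + 0.17·0.031775 = 0.084004
y(0.68) ≈ 0.0840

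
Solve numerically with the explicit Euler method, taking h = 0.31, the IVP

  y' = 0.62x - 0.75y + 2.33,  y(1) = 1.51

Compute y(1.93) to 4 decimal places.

Euler: y_{n+1} = y_n + h·f(x_n, y_n).
x=1.000000, y=1.510000: f=1.817500 → y ← 1.510000 + 0.31·1.817500 = 2.073425
x=1.310000, y=2.073425: f=1.587131 → y ← 2.073425 + 0.31·1.587131 = 2.565436
x=1.620000, y=2.565436: f=1.410323 → y ← 2.565436 + 0.31·1.410323 = 3.002636
y(1.93) ≈ 3.0026

3.0026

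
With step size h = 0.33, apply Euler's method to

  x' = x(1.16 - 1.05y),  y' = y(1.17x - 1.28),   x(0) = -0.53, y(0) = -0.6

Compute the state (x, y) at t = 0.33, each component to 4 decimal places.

Euler on (x,y): x_{n+1} = x_n + h·x', y_{n+1} = y_n + h·y'.
0.000000: (-0.530000, -0.600000); f=(-0.948700, 1.140060) → (-0.843071, -0.223780)
(x(0.33), y(0.33)) ≈ (-0.8431, -0.2238)

-0.8431, -0.2238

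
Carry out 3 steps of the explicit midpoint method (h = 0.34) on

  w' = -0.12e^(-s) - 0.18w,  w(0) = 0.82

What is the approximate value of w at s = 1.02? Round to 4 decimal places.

Midpoint: k1 = f(s_n, w_n); k2 = f(s_n + h/2, w_n + (h/2)·k1); w_{n+1} = w_n + h·k2.
s=0.000000, w=0.820000:
  k1 = f(0.000000, 0.820000) = -0.267600
  k2 = f(0.170000, 0.774508) = -0.240651
  w ← 0.820000 + 0.34·(-0.240651) = 0.738179
s=0.340000, w=0.738179:
  k1 = f(0.340000, 0.738179) = -0.218285
  k2 = f(0.510000, 0.701070) = -0.198252
  w ← 0.738179 + 0.34·(-0.198252) = 0.670773
s=0.680000, w=0.670773:
  k1 = f(0.680000, 0.670773) = -0.181533
  k2 = f(0.850000, 0.639912) = -0.166474
  w ← 0.670773 + 0.34·(-0.166474) = 0.614172
w(1.02) ≈ 0.6142

0.6142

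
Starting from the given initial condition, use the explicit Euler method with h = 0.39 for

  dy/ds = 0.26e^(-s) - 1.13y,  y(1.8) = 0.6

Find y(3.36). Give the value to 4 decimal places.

0.0747

Euler: y_{n+1} = y_n + h·f(s_n, y_n).
s=1.800000, y=0.600000: f=-0.635022 → y ← 0.600000 + 0.39·(-0.635022) = 0.352341
s=2.190000, y=0.352341: f=-0.369047 → y ← 0.352341 + 0.39·(-0.369047) = 0.208413
s=2.580000, y=0.208413: f=-0.215805 → y ← 0.208413 + 0.39·(-0.215805) = 0.124249
s=2.970000, y=0.124249: f=-0.127062 → y ← 0.124249 + 0.39·(-0.127062) = 0.074695
y(3.36) ≈ 0.0747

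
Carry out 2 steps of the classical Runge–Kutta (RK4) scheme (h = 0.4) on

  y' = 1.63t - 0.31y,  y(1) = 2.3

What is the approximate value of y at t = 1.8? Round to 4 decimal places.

RK4: k1 = f(t_n, y_n); k2 = f(t_n + h/2, y_n + (h/2)·k1); k3 = f(t_n + h/2, y_n + (h/2)·k2); k4 = f(t_n + h, y_n + h·k3); y_{n+1} = y_n + (h/6)·(k1 + 2k2 + 2k3 + k4).
t=1.000000, y=2.300000:
  k1 = f(1.000000, 2.300000) = 0.917000
  k2 = f(1.200000, 2.483400) = 1.186146
  k3 = f(1.200000, 2.537229) = 1.169459
  k4 = f(1.400000, 2.767784) = 1.423987
  y ← 2.300000 + (0.4/6)·(k1 + 2k2 + 2k3 + k4) = 2.770146
t=1.400000, y=2.770146:
  k1 = f(1.400000, 2.770146) = 1.423255
  k2 = f(1.600000, 3.054797) = 1.661013
  k3 = f(1.600000, 3.102349) = 1.646272
  k4 = f(1.800000, 3.428655) = 1.871117
  y ← 2.770146 + (0.4/6)·(k1 + 2k2 + 2k3 + k4) = 3.430743
y(1.8) ≈ 3.4307

3.4307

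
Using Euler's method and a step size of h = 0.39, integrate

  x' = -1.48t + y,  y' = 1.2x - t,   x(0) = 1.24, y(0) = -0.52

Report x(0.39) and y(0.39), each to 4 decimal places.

Euler on (x,y): x_{n+1} = x_n + h·x', y_{n+1} = y_n + h·y'.
0.000000: (1.240000, -0.520000); f=(-0.520000, 1.488000) → (1.037200, 0.060320)
(x(0.39), y(0.39)) ≈ (1.0372, 0.0603)

1.0372, 0.0603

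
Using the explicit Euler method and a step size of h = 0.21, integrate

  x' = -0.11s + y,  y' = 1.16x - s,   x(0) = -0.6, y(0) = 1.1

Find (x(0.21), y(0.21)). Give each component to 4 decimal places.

Euler on (x,y): x_{n+1} = x_n + h·x', y_{n+1} = y_n + h·y'.
0.000000: (-0.600000, 1.100000); f=(1.100000, -0.696000) → (-0.369000, 0.953840)
(x(0.21), y(0.21)) ≈ (-0.3690, 0.9538)

-0.3690, 0.9538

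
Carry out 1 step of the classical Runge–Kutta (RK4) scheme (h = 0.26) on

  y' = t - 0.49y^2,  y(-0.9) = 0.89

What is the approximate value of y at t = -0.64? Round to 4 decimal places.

0.6184

RK4: k1 = f(t_n, y_n); k2 = f(t_n + h/2, y_n + (h/2)·k1); k3 = f(t_n + h/2, y_n + (h/2)·k2); k4 = f(t_n + h, y_n + h·k3); y_{n+1} = y_n + (h/6)·(k1 + 2k2 + 2k3 + k4).
t=-0.900000, y=0.890000:
  k1 = f(-0.900000, 0.890000) = -1.288129
  k2 = f(-0.770000, 0.722543) = -1.025814
  k3 = f(-0.770000, 0.756644) = -1.050530
  k4 = f(-0.640000, 0.616862) = -0.826454
  y ← 0.890000 + (0.26/6)·(k1 + 2k2 + 2k3 + k4) = 0.618418
y(-0.64) ≈ 0.6184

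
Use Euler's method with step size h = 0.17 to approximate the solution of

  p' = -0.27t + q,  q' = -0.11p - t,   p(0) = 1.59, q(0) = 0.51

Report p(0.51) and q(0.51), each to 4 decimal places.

Euler on (p,q): p_{n+1} = p_n + h·p', q_{n+1} = q_n + h·q'.
0.000000: (1.590000, 0.510000); f=(0.510000, -0.174900) → (1.676700, 0.480267)
0.170000: (1.676700, 0.480267); f=(0.434367, -0.354437) → (1.750542, 0.420013)
0.340000: (1.750542, 0.420013); f=(0.328213, -0.532560) → (1.806339, 0.329478)
(p(0.51), q(0.51)) ≈ (1.8063, 0.3295)

1.8063, 0.3295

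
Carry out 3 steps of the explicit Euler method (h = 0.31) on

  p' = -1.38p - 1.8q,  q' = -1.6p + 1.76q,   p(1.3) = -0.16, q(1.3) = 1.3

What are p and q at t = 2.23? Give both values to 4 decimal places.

Euler on (p,q): p_{n+1} = p_n + h·p', q_{n+1} = q_n + h·q'.
1.300000: (-0.160000, 1.300000); f=(-2.119200, 2.544000) → (-0.816952, 2.088640)
1.610000: (-0.816952, 2.088640); f=(-2.632158, 4.983130) → (-1.632921, 3.633410)
1.920000: (-1.632921, 3.633410); f=(-4.286707, 9.007476) → (-2.961800, 6.425728)
(p(2.23), q(2.23)) ≈ (-2.9618, 6.4257)

-2.9618, 6.4257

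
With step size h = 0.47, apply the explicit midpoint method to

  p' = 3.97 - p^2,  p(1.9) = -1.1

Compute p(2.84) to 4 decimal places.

1.4820

Midpoint: k1 = f(s_n, p_n); k2 = f(s_n + h/2, p_n + (h/2)·k1); p_{n+1} = p_n + h·k2.
s=1.900000, p=-1.100000:
  k1 = f(1.900000, -1.100000) = 2.760000
  k2 = f(2.135000, -0.451400) = 3.766238
  p ← -1.100000 + 0.47·3.766238 = 0.670132
s=2.370000, p=0.670132:
  k1 = f(2.370000, 0.670132) = 3.520923
  k2 = f(2.605000, 1.497549) = 1.727347
  p ← 0.670132 + 0.47·1.727347 = 1.481985
p(2.84) ≈ 1.4820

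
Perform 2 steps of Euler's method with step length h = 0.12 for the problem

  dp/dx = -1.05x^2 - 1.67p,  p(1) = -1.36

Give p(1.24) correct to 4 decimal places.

-1.1283

Euler: p_{n+1} = p_n + h·f(x_n, p_n).
x=1.000000, p=-1.360000: f=1.221200 → p ← -1.360000 + 0.12·1.221200 = -1.213456
x=1.120000, p=-1.213456: f=0.709352 → p ← -1.213456 + 0.12·0.709352 = -1.128334
p(1.24) ≈ -1.1283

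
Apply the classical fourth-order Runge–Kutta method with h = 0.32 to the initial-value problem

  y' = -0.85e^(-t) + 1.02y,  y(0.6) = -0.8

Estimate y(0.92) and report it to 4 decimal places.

-1.2611

RK4: k1 = f(t_n, y_n); k2 = f(t_n + h/2, y_n + (h/2)·k1); k3 = f(t_n + h/2, y_n + (h/2)·k2); k4 = f(t_n + h, y_n + h·k3); y_{n+1} = y_n + (h/6)·(k1 + 2k2 + 2k3 + k4).
t=0.600000, y=-0.800000:
  k1 = f(0.600000, -0.800000) = -1.282490
  k2 = f(0.760000, -1.005198) = -1.422819
  k3 = f(0.760000, -1.027651) = -1.445720
  k4 = f(0.920000, -1.262631) = -1.626624
  y ← -0.800000 + (0.32/6)·(k1 + 2k2 + 2k3 + k4) = -1.261130
y(0.92) ≈ -1.2611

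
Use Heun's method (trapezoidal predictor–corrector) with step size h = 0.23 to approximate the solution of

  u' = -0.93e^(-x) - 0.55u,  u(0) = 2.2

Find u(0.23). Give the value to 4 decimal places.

Heun: k1 = f(x_n, u_n); k2 = f(x_n + h, u_n + h·k1); u_{n+1} = u_n + (h/2)·(k1 + k2).
x=0.000000, u=2.200000:
  k1 = f(0.000000, 2.200000) = -2.140000
  k2 = f(0.230000, 1.707800) = -1.678206
  u ← 2.200000 + (0.23/2)·(-2.140000 + (-1.678206)) = 1.760906
u(0.23) ≈ 1.7609

1.7609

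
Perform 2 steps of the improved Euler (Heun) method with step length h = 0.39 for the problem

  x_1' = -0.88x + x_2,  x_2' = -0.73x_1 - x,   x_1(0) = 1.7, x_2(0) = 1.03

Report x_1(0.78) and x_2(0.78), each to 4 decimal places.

Heun on (x_1,x_2): k1 = f(x_n, state_n); k2 = f(x_n + h, state_n + h·k1); state_{n+1} = state_n + (h/2)·(k1 + k2).
0.000000: (1.700000, 1.030000)
  k1 = (1.030000, -1.241000)
  predictor → (2.101700, 0.546010)
  k2 = (0.202810, -1.924241)
  → (1.940398, 0.412778)
0.390000: (1.940398, 0.412778)
  k1 = (0.069578, -1.806491)
  predictor → (1.967533, -0.291753)
  k2 = (-0.978153, -2.216299)
  → (1.763226, -0.371666)
(x_1(0.78), x_2(0.78)) ≈ (1.7632, -0.3717)

1.7632, -0.3717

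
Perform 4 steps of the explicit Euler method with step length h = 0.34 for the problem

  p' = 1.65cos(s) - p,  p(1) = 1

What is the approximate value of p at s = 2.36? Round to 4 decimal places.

Euler: p_{n+1} = p_n + h·f(s_n, p_n).
s=1.000000, p=1.000000: f=-0.108501 → p ← 1.000000 + 0.34·(-0.108501) = 0.963110
s=1.340000, p=0.963110: f=-0.585667 → p ← 0.963110 + 0.34·(-0.585667) = 0.763983
s=1.680000, p=0.763983: f=-0.943811 → p ← 0.763983 + 0.34·(-0.943811) = 0.443087
s=2.020000, p=0.443087: f=-1.159597 → p ← 0.443087 + 0.34·(-1.159597) = 0.048824
p(2.36) ≈ 0.0488

0.0488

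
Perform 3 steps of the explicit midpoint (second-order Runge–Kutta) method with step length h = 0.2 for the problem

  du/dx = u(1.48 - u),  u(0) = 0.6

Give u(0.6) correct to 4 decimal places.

0.9235

Midpoint: k1 = f(x_n, u_n); k2 = f(x_n + h/2, u_n + (h/2)·k1); u_{n+1} = u_n + h·k2.
x=0.000000, u=0.600000:
  k1 = f(0.000000, 0.600000) = 0.528000
  k2 = f(0.100000, 0.652800) = 0.539996
  u ← 0.600000 + 0.2·0.539996 = 0.707999
x=0.200000, u=0.707999:
  k1 = f(0.200000, 0.707999) = 0.546576
  k2 = f(0.300000, 0.762657) = 0.547087
  u ← 0.707999 + 0.2·0.547087 = 0.817417
x=0.400000, u=0.817417:
  k1 = f(0.400000, 0.817417) = 0.541607
  k2 = f(0.500000, 0.871577) = 0.530287
  u ← 0.817417 + 0.2·0.530287 = 0.923474
u(0.6) ≈ 0.9235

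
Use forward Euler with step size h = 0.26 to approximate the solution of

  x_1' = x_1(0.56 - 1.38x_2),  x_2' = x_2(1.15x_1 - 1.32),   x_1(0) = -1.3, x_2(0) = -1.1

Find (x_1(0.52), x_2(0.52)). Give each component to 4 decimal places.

Euler on (x_1,x_2): x_1_{n+1} = x_1_n + h·x_1', x_2_{n+1} = x_2_n + h·x_2'.
0.000000: (-1.300000, -1.100000); f=(-2.701400, 3.096500) → (-2.002364, -0.294910)
0.260000: (-2.002364, -0.294910); f=(-1.936238, 1.068376) → (-2.505786, -0.017132)
(x_1(0.52), x_2(0.52)) ≈ (-2.5058, -0.0171)

-2.5058, -0.0171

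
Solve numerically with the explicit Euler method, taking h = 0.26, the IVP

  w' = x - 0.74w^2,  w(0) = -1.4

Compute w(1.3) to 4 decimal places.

-9.5417

Euler: w_{n+1} = w_n + h·f(x_n, w_n).
x=0.000000, w=-1.400000: f=-1.450400 → w ← -1.400000 + 0.26·(-1.450400) = -1.777104
x=0.260000, w=-1.777104: f=-2.076993 → w ← -1.777104 + 0.26·(-2.076993) = -2.317122
x=0.520000, w=-2.317122: f=-3.453101 → w ← -2.317122 + 0.26·(-3.453101) = -3.214928
x=0.780000, w=-3.214928: f=-6.868466 → w ← -3.214928 + 0.26·(-6.868466) = -5.000729
x=1.040000, w=-5.000729: f=-17.465399 → w ← -5.000729 + 0.26·(-17.465399) = -9.541733
w(1.3) ≈ -9.5417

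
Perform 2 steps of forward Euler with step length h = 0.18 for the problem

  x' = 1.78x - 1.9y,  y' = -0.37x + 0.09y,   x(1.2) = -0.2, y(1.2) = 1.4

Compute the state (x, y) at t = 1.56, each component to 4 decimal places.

-1.4720, 1.5087

Euler on (x,y): x_{n+1} = x_n + h·x', y_{n+1} = y_n + h·y'.
1.200000: (-0.200000, 1.400000); f=(-3.016000, 0.200000) → (-0.742880, 1.436000)
1.380000: (-0.742880, 1.436000); f=(-4.050726, 0.404106) → (-1.472011, 1.508739)
(x(1.56), y(1.56)) ≈ (-1.4720, 1.5087)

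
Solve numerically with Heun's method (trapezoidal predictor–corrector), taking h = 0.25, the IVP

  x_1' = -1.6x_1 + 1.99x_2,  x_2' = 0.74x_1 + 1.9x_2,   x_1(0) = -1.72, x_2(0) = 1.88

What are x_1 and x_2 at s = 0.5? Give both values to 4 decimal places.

1.2129, 4.4257

Heun on (x_1,x_2): k1 = f(s_n, state_n); k2 = f(s_n + h, state_n + h·k1); state_{n+1} = state_n + (h/2)·(k1 + k2).
0.000000: (-1.720000, 1.880000)
  k1 = (6.493200, 2.299200)
  predictor → (-0.096700, 2.454800)
  k2 = (5.039772, 4.592562)
  → (-0.278379, 2.741470)
0.250000: (-0.278379, 2.741470)
  k1 = (5.900931, 5.002793)
  predictor → (1.196854, 3.992169)
  k2 = (6.029449, 8.470793)
  → (1.212919, 4.425668)
(x_1(0.5), x_2(0.5)) ≈ (1.2129, 4.4257)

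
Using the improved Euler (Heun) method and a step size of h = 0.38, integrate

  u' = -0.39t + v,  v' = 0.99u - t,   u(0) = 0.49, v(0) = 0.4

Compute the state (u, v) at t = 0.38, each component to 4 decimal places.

Heun on (u,v): k1 = f(t_n, state_n); k2 = f(t_n + h, state_n + h·k1); state_{n+1} = state_n + (h/2)·(k1 + k2).
0.000000: (0.490000, 0.400000)
  k1 = (0.400000, 0.485100)
  predictor → (0.642000, 0.584338)
  k2 = (0.436138, 0.255580)
  → (0.648866, 0.540729)
(u(0.38), v(0.38)) ≈ (0.6489, 0.5407)

0.6489, 0.5407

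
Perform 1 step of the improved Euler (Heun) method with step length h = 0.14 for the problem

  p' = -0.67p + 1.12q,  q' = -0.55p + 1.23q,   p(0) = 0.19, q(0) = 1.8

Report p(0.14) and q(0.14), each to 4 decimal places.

Heun on (p,q): k1 = f(t_n, state_n); k2 = f(t_n + h, state_n + h·k1); state_{n+1} = state_n + (h/2)·(k1 + k2).
0.000000: (0.190000, 1.800000)
  k1 = (1.888700, 2.109500)
  predictor → (0.454418, 2.095330)
  k2 = (2.042310, 2.327326)
  → (0.465171, 2.110578)
(p(0.14), q(0.14)) ≈ (0.4652, 2.1106)

0.4652, 2.1106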